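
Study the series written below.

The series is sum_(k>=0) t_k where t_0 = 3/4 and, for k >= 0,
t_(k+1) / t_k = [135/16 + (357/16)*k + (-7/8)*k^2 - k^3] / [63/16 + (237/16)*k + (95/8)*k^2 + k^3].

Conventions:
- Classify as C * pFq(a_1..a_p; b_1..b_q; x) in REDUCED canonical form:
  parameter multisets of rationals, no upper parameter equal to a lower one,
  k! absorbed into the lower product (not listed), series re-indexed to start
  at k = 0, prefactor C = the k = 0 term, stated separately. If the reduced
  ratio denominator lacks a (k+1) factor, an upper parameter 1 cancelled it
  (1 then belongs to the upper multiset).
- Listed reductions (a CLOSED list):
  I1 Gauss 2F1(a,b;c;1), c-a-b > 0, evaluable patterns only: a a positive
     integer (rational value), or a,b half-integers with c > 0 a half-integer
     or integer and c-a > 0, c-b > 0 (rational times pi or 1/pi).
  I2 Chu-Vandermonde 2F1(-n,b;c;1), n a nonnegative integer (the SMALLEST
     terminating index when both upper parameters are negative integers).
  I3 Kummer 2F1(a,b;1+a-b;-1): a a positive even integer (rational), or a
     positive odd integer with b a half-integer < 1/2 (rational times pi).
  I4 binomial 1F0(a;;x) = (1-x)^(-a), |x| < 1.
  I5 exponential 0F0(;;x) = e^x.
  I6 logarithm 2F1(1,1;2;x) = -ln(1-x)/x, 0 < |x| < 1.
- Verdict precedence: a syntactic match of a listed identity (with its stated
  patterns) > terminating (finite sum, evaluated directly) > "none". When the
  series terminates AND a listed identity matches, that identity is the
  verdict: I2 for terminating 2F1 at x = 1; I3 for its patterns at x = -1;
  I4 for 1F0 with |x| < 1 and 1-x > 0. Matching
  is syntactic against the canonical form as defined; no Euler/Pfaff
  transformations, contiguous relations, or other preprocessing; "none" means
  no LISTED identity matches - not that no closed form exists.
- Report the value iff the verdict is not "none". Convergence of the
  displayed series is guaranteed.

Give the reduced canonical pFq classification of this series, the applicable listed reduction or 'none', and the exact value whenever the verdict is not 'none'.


Prefactor 3/4, argument -1: 2F1 with upper {-9/2, 5} over lower {21/2}. Verdict (x = -1): Kummer's theorem (I3) applies (x = -1; c = 21/2 equals 1+a-b for upper {-9/2, 5}: listed pattern). Exact value: (6235515/4194304) * pi.

Key step: x = (-1) and the parameter 3/8 appears in both the upper and lower lists and cancels.
Adjacent-term ratio: r(k) = (-1) * (k-9/2) (k+5) / [(k+21/2) (k+1)] - rational; roots negated = parameters, x = (-1), C = 3/4.


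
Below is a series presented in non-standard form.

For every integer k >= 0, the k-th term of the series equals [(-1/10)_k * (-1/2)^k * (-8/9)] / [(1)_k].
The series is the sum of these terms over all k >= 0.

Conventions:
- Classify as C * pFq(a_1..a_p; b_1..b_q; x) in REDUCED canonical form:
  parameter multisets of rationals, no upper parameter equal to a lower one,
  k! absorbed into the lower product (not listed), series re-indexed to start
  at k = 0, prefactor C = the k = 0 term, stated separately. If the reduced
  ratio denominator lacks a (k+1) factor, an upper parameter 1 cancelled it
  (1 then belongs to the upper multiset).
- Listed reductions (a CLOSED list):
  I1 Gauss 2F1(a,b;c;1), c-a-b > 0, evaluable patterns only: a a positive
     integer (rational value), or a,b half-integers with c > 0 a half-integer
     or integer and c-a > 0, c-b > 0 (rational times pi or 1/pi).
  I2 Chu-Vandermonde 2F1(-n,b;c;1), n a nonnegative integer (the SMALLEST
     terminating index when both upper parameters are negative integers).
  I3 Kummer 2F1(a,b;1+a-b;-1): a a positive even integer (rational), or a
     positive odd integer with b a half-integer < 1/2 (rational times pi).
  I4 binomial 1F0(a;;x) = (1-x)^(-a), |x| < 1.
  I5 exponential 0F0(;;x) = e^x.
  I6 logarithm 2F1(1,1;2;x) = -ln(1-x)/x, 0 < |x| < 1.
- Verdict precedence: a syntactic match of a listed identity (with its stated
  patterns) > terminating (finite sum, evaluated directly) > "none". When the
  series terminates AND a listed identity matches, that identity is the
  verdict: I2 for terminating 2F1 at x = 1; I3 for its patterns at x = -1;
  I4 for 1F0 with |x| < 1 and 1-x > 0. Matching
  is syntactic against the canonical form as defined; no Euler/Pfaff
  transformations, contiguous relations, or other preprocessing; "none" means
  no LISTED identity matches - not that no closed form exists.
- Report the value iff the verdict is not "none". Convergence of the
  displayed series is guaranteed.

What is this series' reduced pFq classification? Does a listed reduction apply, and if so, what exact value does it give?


With C = -8/9: the canonical form is 1F0(-1/10; -; -1/2). Verdict: the binomial series (I4) matches (the 1F0 binomial series: exponent 1/10, x = -1/2). Its exact value is (-8/9) * (3/2)^(1/10).

The tell: t_0 = -8/9 here, and (1)_k (C = -8/9) is k! itself.
Step ratio: r(k) = (-1/2) * (k-1/10) / [(k+1)] - rational in k, leading ratio (-1/2); with t_0 = -8/9, classification follows.


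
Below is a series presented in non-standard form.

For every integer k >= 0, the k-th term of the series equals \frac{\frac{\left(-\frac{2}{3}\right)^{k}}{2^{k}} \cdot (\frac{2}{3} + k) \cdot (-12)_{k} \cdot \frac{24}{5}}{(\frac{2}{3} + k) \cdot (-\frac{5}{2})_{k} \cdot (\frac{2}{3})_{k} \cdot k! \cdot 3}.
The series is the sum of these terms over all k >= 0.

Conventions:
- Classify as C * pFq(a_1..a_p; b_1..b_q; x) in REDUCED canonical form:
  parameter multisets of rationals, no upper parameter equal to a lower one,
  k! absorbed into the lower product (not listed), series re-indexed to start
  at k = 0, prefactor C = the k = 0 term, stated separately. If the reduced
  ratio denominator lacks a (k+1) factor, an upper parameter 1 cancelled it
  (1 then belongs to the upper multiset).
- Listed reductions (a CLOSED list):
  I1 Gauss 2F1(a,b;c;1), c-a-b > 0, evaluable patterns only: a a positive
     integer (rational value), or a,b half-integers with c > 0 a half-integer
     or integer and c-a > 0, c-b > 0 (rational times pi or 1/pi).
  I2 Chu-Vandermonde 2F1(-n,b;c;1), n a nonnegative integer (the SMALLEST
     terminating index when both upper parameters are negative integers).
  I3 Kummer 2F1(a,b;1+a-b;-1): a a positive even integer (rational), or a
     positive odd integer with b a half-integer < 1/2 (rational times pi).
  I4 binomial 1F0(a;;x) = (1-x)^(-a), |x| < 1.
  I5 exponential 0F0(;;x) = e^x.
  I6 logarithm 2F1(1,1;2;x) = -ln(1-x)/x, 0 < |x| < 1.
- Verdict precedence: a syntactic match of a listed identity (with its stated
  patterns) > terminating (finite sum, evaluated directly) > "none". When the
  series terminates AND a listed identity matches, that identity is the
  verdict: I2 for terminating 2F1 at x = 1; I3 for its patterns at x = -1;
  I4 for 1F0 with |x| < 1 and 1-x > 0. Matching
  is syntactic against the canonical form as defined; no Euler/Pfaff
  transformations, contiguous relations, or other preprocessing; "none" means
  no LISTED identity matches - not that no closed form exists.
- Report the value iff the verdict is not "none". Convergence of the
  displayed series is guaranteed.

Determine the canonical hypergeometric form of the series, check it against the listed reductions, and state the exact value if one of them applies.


This is \frac{8}{5} * 1F2(-12; -\frac{5}{2}, \frac{2}{3}; -\frac{1}{3}) in reduced canonical form. Verdict: terminating - the sum ends at index 12 because -12 is a negative integer; exact evaluation follows. Its exact value is -\frac{5539952624403000268}{1974434919566484375}.

First insight: x = -\frac{1}{3} and striking the common factor k + 2/3 reduces the term (C = 8/5, x = -1/3).
Adjacent-term ratio: r(k) = -\frac{1}{3} * (k-12) / [(k-\frac{5}{2}) (k+\frac{2}{3}) (k+1)] - rational in k, leading ratio -\frac{1}{3}; with t_0 = \frac{8}{5}, classification follows.


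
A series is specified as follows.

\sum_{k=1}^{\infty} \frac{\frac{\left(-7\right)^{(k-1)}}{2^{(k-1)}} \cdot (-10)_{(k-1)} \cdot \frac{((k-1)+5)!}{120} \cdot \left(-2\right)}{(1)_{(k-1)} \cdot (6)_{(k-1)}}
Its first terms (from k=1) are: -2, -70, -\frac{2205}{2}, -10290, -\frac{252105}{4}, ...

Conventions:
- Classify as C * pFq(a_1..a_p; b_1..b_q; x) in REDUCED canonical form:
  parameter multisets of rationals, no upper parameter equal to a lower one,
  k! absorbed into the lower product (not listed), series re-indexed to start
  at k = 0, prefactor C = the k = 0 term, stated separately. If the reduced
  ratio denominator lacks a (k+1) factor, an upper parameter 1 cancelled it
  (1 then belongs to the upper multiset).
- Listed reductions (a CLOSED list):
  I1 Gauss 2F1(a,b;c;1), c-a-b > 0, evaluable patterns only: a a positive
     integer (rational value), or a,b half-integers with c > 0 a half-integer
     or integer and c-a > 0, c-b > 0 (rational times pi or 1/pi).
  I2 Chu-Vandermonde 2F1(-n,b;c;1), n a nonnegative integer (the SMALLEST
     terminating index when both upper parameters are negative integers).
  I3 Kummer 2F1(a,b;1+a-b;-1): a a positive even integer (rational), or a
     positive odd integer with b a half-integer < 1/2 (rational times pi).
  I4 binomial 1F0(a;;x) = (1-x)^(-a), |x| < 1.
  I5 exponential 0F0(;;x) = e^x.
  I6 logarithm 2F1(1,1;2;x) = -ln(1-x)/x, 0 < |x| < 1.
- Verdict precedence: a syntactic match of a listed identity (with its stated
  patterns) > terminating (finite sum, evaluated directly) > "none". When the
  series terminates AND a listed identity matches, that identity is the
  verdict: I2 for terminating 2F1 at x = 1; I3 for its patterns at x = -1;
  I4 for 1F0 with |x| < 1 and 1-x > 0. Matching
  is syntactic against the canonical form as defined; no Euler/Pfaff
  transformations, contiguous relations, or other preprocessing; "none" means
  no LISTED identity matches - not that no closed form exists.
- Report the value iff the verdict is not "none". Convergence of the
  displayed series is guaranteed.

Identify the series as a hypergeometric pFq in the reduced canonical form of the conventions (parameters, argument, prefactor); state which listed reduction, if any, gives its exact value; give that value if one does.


Key observation: t_0 being -2, (1)_k (C = -2) is k! itself.
Adjacent-term ratio: r(k) = -\frac{7}{2} * (k-10) / [(k+1)] - rational in k, leading ratio -\frac{7}{2}; with t_0 = -2, classification follows.

Prefactor -2, argument -\frac{7}{2}: 1F0 with upper {-10} over lower {-}. Verdict: terminating - upper parameter -10 makes this a finite sum (last index 10), evaluated exactly. Sum: -\frac{3486784401}{512}.


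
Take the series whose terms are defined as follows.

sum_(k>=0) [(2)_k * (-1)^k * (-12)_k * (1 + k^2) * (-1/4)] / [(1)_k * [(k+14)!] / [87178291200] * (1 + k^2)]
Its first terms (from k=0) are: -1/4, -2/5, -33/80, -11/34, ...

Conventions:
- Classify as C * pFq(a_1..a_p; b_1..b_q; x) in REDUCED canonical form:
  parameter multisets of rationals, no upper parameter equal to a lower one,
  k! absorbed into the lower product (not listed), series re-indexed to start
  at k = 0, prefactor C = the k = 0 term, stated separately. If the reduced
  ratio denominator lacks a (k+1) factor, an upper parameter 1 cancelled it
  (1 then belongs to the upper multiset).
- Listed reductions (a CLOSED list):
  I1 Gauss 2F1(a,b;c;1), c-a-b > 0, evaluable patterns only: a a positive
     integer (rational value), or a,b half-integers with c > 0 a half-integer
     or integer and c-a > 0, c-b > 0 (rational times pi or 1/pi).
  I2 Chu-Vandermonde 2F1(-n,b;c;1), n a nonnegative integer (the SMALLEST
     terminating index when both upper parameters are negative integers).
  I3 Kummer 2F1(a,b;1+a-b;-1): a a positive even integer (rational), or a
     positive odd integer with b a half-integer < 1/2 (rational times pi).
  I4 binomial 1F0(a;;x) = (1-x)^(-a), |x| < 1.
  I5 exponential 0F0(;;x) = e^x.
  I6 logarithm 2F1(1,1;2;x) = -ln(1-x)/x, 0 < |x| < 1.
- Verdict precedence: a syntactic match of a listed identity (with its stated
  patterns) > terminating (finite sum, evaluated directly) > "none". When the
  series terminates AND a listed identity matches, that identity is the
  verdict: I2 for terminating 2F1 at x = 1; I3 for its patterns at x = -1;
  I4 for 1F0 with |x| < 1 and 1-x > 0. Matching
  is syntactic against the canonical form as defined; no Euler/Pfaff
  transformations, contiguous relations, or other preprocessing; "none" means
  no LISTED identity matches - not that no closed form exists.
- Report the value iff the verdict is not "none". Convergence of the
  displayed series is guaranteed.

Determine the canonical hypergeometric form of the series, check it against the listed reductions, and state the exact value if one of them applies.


Key step: from the first term -1/4: k^2 + 1 divides numerator and denominator alike; C = -1/4, x = -1 after cancelling.
Term ratio: r(k) = (-1) * (k-12) (k+2) / [(k+15) (k+1)] - rational in k, leading ratio (-1); with t_0 = -1/4, classification follows.

Canonical form: C = -1/4 times 2F1 with upper {-12, 2}, lower {15}, x = -1. Verdict: Kummer's theorem (I3) fires (x = -1; c = 15 equals 1+a-b for upper {-12, 2}: listed pattern). Exact value: -7/4.


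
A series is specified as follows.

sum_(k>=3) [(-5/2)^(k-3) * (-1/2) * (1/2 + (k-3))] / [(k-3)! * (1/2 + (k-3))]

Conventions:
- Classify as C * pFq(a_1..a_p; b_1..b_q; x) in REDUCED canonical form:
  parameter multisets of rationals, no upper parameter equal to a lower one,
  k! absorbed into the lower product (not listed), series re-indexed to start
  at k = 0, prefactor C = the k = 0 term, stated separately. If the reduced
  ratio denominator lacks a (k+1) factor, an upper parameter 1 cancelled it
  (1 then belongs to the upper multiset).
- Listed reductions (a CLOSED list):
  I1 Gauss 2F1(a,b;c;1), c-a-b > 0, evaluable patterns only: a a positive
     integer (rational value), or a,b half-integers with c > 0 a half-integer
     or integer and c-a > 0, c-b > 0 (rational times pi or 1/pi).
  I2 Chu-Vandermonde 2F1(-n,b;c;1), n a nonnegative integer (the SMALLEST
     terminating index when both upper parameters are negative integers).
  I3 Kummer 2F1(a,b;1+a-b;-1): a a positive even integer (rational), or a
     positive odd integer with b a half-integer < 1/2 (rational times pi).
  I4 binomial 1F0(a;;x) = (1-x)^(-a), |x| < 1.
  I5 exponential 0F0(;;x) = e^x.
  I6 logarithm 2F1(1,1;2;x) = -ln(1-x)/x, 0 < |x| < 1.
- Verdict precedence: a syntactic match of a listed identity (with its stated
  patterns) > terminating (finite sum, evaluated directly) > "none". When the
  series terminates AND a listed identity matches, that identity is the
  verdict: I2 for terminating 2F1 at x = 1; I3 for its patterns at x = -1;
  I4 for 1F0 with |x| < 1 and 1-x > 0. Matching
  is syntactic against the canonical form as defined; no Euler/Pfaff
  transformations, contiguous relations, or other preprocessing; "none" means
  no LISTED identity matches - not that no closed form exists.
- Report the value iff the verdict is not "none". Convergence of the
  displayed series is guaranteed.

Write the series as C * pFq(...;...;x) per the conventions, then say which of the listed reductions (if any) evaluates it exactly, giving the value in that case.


At argument -5/2: a 0F0 with upper {-}, lower {-}, scaled by C = -1/2. Verdict at x = -5/2: the I5 exponential reduction matches (the 0F0 exponential series at x = -5/2). Value: (-1/2) * e^(-5/2).

Structural cue: t_0 = -1/2 here, and striking the common factor k + 1/2 reduces the term (C = -1/2).
Step ratio: r(k) = (-5/2) * 1 / [(k+1)] ; factor over Q: parameters, x = (-5/2), and C = -1/2.


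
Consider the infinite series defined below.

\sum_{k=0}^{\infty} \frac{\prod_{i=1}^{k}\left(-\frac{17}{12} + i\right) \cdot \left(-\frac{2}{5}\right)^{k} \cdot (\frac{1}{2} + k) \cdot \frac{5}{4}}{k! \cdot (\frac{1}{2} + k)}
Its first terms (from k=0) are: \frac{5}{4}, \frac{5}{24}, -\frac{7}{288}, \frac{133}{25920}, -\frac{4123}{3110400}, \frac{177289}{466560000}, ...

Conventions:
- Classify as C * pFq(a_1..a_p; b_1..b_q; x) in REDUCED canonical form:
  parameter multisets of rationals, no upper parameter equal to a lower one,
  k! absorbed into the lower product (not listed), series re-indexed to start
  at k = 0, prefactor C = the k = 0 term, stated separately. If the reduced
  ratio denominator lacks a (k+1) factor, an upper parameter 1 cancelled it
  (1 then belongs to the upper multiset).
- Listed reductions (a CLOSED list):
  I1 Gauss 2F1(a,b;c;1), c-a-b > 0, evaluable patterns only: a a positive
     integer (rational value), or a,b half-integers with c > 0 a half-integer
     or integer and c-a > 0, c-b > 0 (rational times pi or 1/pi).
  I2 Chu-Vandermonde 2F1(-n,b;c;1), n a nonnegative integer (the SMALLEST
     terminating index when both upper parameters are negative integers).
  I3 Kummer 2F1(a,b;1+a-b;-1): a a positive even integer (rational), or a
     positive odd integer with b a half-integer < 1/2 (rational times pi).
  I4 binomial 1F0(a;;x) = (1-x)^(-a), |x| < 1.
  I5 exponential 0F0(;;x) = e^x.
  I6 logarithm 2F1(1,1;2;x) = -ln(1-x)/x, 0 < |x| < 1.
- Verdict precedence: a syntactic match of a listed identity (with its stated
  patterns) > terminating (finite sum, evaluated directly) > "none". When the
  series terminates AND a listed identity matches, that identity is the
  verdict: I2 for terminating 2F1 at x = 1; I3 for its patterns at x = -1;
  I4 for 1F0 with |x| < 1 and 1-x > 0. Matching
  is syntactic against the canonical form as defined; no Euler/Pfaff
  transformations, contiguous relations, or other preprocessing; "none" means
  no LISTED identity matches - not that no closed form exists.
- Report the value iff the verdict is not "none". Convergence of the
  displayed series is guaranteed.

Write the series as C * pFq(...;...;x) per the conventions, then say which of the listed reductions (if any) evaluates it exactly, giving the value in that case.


At argument -\frac{2}{5}: a 1F0 with upper {-\frac{5}{12}}, lower {-}, scaled by C = \frac{5}{4}. Verdict: the I4 binomial reduction matches (the 1F0 binomial series: exponent 5/12, x = -\frac{2}{5}). Its exact value is \frac{5}{4} \cdot \left(\frac{7}{5}\right)^{\frac{5}{12}}.

The tell: t_0 being \frac{5}{4}, the running product (prefactor 5/4) telescopes to a rising factorial.
Term ratio: r(k) = -\frac{2}{5} * (k-\frac{5}{12}) / [(k+1)] - rational; roots negated = parameters, x = -\frac{2}{5}, C = \frac{5}{4}.


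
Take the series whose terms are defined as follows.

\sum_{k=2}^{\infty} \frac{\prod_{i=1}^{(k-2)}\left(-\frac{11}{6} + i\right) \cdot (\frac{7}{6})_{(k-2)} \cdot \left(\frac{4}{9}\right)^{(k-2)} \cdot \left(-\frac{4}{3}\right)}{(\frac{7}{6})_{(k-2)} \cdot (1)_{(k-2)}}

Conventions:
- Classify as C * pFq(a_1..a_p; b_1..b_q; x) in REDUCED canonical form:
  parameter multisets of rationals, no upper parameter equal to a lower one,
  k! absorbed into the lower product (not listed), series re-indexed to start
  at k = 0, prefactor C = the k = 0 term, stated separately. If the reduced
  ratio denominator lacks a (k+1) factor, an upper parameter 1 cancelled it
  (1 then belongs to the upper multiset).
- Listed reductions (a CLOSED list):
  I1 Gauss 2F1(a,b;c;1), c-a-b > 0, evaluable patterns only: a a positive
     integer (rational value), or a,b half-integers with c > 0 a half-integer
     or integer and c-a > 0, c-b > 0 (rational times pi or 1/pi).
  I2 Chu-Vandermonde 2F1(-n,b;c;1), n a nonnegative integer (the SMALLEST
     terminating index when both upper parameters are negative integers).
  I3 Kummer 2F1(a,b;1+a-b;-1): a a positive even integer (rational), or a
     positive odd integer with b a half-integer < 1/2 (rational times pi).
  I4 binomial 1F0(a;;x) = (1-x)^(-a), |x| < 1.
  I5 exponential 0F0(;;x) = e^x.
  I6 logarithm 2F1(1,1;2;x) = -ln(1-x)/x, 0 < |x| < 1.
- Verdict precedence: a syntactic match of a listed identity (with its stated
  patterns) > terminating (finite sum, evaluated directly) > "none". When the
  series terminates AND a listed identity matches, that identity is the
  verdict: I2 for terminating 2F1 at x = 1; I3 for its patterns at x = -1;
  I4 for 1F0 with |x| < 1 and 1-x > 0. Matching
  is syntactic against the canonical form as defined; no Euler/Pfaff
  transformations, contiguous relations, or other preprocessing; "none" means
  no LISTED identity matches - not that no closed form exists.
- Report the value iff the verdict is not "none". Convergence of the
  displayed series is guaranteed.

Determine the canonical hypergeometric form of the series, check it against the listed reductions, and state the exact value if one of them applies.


Classification (C = -\frac{4}{3}): 1F0 with upper {-\frac{5}{6}}, lower {-}, argument x = \frac{4}{9}. Verdict at x = \frac{4}{9}: the binomial series (I4) matches (the 1F0 binomial series: exponent 5/6, x = \frac{4}{9}). Sum: \left(-\frac{4}{3}\right) \cdot \left(\frac{5}{9}\right)^{\frac{5}{6}}.

First insight: t_0 being -\frac{4}{3}, (1)_k (prefactor -4/3) is k! itself.
Term ratio: r(k) = \frac{4}{9} * (k-\frac{5}{6}) / [(k+1)] - poly over poly, x = \frac{4}{9} from leading terms; C = -\frac{4}{3} at k = 0.


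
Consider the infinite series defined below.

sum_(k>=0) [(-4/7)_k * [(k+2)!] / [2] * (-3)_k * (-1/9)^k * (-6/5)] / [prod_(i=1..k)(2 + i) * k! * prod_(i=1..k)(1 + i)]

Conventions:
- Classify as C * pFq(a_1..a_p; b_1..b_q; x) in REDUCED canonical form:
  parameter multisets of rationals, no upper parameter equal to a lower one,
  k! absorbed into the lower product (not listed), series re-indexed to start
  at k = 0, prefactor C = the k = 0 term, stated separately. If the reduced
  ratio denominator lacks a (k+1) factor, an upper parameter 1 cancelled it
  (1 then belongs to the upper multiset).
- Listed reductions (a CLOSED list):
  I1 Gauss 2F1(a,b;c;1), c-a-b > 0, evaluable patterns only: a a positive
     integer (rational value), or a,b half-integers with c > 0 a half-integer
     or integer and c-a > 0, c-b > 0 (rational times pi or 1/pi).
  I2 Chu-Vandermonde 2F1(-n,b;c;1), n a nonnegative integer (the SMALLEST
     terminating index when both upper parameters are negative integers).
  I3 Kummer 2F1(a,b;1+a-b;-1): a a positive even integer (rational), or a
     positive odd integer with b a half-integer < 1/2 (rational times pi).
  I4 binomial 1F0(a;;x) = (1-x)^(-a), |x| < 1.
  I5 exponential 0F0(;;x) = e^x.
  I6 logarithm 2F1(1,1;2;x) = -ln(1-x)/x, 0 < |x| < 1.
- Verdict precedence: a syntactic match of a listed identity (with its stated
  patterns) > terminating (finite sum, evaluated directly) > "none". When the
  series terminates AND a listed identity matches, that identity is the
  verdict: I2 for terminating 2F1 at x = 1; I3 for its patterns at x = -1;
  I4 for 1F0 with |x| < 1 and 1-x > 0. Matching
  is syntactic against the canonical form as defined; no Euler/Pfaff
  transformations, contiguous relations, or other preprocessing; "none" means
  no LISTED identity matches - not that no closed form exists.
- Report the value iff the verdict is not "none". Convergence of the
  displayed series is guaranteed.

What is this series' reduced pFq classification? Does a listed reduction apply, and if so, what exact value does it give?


Structural cue: x = (-1/9) and the parameter 3 appears in both the upper and lower lists and cancels.
Ratio: r(k) = (-1/9) * (k-3) (k-4/7) / [(k+2) (k+1)] - rational; roots negated = parameters, x = (-1/9), C = -6/5.

Reduced: x = -1/9, 2F1, upper = {-3, -4/7}, lower = {2}, C = -6/5. Verdict: terminating. With -3 upstairs the series is a 4-term polynomial sum; evaluated term by term. Its exact value is -90340/83349.


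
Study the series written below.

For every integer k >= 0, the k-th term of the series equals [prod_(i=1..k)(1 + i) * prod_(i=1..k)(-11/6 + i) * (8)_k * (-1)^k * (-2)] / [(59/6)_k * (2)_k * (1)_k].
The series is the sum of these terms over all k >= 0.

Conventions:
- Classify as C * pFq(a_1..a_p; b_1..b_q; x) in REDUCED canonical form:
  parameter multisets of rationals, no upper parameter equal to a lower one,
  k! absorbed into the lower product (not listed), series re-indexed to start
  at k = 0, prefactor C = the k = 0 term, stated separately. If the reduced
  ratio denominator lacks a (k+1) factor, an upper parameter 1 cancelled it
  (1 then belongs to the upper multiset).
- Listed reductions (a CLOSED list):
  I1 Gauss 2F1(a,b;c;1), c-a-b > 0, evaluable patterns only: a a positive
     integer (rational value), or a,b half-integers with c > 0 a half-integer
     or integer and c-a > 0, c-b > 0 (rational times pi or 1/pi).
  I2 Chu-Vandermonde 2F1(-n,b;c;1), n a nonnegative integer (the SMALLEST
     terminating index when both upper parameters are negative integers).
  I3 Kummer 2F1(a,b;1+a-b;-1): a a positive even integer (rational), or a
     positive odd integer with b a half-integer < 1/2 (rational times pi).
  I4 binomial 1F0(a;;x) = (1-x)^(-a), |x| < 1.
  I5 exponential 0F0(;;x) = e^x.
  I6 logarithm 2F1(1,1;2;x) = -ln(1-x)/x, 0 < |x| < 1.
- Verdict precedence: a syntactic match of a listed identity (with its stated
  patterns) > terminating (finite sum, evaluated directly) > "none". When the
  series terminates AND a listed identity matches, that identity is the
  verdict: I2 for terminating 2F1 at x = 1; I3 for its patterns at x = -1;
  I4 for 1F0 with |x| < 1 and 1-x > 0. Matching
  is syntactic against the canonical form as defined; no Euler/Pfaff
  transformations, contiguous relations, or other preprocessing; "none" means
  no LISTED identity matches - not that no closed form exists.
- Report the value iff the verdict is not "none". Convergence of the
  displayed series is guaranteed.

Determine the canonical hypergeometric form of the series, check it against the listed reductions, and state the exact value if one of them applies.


At argument -1: a 2F1 with upper {-5/6, 8}, lower {59/6}, scaled by C = -2. Verdict at x = -1: Kummer's theorem (I3) matches (x = -1; c = 59/6 equals 1+a-b for upper {-5/6, 8}: listed pattern). Exact value: -102131/31104.

Structural cue: t_0 = -2 here, and (1)_k (prefactor -2) is k! itself.
Ratio: r(k) = (-1) * (k-5/6) (k+8) / [(k+59/6) (k+1)] - rational in k. x = (-1); t_0 = -2; negate the roots.


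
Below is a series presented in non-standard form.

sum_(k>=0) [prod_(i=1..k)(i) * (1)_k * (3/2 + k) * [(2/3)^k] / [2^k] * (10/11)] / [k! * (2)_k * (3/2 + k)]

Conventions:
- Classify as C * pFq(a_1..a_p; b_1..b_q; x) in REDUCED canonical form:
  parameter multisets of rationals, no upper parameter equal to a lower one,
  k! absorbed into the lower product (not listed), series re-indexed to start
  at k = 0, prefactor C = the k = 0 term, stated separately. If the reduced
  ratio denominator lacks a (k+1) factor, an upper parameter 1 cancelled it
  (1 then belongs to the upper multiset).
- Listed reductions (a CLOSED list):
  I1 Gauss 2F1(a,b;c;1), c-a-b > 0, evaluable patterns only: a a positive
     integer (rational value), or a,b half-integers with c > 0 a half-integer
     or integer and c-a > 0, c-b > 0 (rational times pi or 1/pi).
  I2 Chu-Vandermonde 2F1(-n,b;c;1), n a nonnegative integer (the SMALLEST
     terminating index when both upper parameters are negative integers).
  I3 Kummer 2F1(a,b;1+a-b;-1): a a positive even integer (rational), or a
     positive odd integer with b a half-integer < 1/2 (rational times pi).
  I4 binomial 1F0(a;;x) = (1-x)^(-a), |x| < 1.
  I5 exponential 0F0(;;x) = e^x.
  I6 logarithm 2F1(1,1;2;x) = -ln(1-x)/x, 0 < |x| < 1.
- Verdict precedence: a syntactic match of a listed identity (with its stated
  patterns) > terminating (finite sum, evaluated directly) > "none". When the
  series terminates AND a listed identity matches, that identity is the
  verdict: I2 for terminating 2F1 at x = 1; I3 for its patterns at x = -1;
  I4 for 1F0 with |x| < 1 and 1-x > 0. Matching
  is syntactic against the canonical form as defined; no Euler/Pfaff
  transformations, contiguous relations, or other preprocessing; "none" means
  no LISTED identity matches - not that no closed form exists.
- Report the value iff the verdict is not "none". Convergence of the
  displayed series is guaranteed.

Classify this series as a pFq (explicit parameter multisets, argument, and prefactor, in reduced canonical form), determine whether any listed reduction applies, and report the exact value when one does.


At argument 1/3: a 2F1 with upper {1, 1}, lower {2}, scaled by C = 10/11. Verdict (x = 1/3): the logarithmic series (I6) applies (the logarithm: parameters (1,1;2), x = 1/3). Sum: (-30/11) * ln(2/3).

First insight: t_0 being 10/11, the running product (C = 10/11, x = 1/3) telescopes to a rising factorial.
Consecutive-term ratio: r(k) = (1/3) * (k+1) (k+1) / [(k+2) (k+1)] - rational in k. x = (1/3); t_0 = 10/11; negate the roots.


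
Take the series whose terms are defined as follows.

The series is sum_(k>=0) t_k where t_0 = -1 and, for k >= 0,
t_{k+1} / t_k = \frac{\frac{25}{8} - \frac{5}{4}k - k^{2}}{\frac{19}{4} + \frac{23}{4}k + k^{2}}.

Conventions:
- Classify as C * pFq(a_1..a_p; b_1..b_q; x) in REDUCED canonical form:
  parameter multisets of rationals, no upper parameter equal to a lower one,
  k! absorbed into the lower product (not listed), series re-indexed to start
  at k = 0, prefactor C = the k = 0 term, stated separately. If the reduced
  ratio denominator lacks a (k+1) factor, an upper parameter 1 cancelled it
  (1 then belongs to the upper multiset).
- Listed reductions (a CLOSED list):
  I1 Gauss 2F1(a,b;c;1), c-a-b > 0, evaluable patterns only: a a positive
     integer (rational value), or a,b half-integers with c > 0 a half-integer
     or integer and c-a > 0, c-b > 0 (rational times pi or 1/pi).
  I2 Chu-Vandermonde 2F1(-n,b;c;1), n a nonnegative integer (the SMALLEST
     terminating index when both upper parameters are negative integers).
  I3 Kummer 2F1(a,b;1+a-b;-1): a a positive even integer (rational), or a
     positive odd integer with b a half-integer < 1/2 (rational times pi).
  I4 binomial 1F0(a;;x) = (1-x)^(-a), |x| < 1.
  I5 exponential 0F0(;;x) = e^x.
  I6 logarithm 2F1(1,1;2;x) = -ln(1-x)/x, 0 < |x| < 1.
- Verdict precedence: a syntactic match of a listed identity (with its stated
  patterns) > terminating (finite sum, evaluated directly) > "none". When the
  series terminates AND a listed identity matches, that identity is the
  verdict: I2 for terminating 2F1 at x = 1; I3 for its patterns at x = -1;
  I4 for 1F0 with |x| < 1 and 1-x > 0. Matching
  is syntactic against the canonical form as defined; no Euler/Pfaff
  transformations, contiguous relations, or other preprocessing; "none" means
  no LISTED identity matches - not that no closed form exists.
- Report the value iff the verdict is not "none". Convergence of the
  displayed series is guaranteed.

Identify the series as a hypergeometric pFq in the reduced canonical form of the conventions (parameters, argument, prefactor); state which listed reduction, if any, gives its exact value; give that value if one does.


Reduced: x = -1, 2F1, upper = {-\frac{5}{4}, \frac{5}{2}}, lower = {\frac{19}{4}}, C = -1. Verdict: none. Every listed pattern misses the 2F1 form at -1, upper {-\frac{5}{4}, \frac{5}{2}}.

Key observation: with t_0 = -1, the expanded ratio factors over Q; C = -1, x = -1, roots give parameters.
Consecutive-term ratio: r(k) = -1 * (k-\frac{5}{4}) (k+\frac{5}{2}) / [(k+\frac{19}{4}) (k+1)] - rational in k, leading ratio -1; with t_0 = -1, classification follows.


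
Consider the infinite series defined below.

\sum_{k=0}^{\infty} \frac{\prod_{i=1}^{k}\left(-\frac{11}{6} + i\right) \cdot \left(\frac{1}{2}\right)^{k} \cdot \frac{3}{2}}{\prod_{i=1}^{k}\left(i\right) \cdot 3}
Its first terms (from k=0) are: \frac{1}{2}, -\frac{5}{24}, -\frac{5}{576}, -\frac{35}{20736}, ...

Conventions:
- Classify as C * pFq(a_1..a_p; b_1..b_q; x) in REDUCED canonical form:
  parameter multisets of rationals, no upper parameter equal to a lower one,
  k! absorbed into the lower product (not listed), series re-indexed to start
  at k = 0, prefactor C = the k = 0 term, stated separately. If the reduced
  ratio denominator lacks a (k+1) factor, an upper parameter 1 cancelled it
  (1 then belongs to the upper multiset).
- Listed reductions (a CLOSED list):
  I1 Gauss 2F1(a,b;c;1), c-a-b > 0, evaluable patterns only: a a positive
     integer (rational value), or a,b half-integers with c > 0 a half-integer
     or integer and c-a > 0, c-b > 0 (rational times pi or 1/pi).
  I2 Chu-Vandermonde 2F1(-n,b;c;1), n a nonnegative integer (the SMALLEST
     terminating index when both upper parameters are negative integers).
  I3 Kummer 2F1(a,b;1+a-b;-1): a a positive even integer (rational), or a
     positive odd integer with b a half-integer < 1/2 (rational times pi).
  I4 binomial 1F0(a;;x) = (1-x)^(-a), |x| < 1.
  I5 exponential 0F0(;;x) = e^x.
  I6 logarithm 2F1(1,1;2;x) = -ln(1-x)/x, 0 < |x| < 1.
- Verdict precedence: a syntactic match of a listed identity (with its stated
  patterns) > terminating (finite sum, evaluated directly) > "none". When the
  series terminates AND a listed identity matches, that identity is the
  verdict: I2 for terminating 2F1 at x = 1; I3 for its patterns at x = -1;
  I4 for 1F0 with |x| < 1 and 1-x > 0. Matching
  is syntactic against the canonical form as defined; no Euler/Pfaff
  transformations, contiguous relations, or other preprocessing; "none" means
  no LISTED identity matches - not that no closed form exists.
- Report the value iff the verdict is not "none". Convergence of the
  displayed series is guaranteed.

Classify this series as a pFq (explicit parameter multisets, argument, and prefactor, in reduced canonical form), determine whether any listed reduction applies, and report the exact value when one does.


Prefactor \frac{1}{2}, argument \frac{1}{2}: 1F0 with upper {-\frac{5}{6}} over lower {-}. Verdict at x = \frac{1}{2}: the I4 binomial reduction matches (the 1F0 binomial series: exponent 5/6, x = \frac{1}{2}). Sum: \frac{1}{2} \cdot \left(\frac{1}{2}\right)^{\frac{5}{6}}.

Key step: t_0 = \frac{1}{2} here, and the running product (prefactor 1/2) telescopes to a rising factorial.
Step ratio: r(k) = \frac{1}{2} * (k-\frac{5}{6}) / [(k+1)] ; factor over Q: parameters, x = \frac{1}{2}, and C = \frac{1}{2}.


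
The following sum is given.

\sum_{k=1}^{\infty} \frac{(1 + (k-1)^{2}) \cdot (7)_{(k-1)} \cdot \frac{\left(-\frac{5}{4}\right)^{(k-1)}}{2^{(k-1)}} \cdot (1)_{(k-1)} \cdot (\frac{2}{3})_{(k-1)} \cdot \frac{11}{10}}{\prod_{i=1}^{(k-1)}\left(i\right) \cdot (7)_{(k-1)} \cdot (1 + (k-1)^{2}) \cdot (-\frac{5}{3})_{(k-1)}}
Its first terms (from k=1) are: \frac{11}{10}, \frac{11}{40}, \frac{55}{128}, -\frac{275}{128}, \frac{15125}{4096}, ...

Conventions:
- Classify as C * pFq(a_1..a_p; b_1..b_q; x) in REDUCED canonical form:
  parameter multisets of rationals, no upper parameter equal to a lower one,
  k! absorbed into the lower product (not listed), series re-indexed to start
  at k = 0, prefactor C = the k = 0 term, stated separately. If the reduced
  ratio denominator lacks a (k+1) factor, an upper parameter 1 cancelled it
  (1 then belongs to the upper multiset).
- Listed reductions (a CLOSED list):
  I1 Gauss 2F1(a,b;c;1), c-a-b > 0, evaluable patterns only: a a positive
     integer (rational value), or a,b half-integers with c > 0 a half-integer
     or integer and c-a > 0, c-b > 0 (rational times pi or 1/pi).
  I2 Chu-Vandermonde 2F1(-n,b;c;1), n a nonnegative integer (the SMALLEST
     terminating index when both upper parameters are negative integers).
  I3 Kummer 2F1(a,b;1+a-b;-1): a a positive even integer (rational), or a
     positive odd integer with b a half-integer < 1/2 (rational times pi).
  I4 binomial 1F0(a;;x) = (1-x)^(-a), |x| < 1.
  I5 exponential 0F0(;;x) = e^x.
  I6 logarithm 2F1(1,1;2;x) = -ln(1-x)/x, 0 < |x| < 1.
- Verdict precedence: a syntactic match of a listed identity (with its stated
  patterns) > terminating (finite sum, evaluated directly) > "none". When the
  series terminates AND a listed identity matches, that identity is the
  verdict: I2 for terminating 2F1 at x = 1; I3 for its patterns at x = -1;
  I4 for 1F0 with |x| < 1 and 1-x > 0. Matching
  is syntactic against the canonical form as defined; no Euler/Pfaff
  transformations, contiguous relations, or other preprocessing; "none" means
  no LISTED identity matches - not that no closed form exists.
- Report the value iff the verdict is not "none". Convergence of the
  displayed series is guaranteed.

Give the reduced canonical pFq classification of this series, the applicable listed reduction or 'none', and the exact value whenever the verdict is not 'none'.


First insight: from the first term \frac{11}{10}: the parameter 7 appears in both the upper and lower lists and cancels (alongside the other common factor).
Term ratio: r(k) = -\frac{5}{8} * (k+\frac{2}{3}) (k+1) / [(k-\frac{5}{3}) (k+1)] ; factor over Q: parameters, x = -\frac{5}{8}, and C = \frac{11}{10}.

Prefactor \frac{11}{10}, argument -\frac{5}{8}: 2F1 with upper {\frac{2}{3}, 1} over lower {-\frac{5}{3}}. Verdict: no listed reduction: x = -\frac{5}{8} and upper {\frac{2}{3}, 1} fail every I1-I6 pattern.


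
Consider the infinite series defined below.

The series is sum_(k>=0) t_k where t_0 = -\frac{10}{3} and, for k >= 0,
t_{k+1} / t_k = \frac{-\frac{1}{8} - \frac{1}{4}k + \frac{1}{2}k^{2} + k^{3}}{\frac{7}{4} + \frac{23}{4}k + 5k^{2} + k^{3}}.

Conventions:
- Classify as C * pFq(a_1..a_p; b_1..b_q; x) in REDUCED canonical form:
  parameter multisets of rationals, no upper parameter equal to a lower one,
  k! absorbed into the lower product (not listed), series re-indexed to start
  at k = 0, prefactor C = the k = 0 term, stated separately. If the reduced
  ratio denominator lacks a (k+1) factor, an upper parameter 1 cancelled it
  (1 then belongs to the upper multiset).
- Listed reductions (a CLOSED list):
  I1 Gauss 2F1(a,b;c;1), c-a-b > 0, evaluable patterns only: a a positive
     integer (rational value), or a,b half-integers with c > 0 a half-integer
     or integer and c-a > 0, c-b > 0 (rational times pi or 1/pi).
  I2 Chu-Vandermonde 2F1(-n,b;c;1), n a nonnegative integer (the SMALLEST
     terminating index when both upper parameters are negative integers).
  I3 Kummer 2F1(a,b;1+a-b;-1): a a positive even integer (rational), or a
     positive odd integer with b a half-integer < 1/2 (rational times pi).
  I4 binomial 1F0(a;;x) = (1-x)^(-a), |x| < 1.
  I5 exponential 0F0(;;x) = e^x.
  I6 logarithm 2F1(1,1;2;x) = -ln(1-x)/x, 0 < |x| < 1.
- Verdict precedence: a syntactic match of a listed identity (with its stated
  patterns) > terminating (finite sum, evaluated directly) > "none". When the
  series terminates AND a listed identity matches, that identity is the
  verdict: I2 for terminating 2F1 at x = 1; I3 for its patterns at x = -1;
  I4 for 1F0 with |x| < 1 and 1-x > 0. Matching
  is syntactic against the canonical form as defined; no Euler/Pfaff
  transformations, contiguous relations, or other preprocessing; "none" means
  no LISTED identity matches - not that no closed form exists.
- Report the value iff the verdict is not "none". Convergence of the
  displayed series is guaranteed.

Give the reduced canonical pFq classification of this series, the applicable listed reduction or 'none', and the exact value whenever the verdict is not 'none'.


This is -\frac{10}{3} * 2F1(-\frac{1}{2}, \frac{1}{2}; \frac{7}{2}; 1) in reduced canonical form. Verdict: the half-integer Gauss pattern (I1) matches (x = 1; upper {-\frac{1}{2}, \frac{1}{2}} half-integers, c = \frac{7}{2} in the evaluable pattern). Its exact value is \left(-\frac{125}{128}\right) \cdot \pi.

The tell: t_0 = -\frac{10}{3} here, and the ratio is unreduced: k + 1/2 divides both sides (C = -10/3, x = 1).
Consecutive-term ratio: r(k) = 1 * (k-\frac{1}{2}) (k+\frac{1}{2}) / [(k+\frac{7}{2}) (k+1)] - rational in k. x = 1; t_0 = -\frac{10}{3}; negate the roots.


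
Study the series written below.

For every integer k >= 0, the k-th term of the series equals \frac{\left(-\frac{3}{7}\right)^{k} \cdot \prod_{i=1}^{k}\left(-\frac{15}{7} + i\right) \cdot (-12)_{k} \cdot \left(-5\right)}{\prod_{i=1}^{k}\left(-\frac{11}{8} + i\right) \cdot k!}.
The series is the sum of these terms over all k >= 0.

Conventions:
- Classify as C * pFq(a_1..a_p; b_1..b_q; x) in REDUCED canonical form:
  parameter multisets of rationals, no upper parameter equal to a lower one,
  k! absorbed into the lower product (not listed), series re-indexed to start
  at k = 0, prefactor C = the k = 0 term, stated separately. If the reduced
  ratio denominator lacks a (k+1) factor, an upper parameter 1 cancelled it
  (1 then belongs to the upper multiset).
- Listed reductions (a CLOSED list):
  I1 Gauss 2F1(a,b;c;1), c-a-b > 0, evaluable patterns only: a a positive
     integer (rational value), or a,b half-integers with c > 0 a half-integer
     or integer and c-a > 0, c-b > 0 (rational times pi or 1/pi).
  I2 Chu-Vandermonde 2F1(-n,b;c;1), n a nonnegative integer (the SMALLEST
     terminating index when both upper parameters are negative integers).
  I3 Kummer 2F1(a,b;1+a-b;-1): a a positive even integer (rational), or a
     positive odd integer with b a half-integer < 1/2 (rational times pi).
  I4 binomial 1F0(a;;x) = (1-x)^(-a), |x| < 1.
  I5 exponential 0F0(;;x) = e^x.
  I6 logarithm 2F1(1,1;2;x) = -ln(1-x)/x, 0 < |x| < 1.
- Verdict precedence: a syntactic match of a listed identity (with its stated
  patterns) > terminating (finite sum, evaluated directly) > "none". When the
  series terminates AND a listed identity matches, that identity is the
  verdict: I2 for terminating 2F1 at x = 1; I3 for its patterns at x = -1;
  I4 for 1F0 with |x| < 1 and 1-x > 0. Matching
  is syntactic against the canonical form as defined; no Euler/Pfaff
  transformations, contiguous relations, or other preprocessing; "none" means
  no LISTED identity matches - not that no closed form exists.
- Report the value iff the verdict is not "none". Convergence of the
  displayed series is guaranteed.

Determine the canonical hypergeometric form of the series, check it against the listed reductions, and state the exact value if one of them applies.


The series (x = -\frac{3}{7}) is 2F1: upper {-12, -\frac{8}{7}}, lower {-\frac{3}{8}}, prefactor -5. Verdict: terminating - upper parameter -12 makes this a finite sum (last index 12), evaluated exactly. Hence: \frac{301739571529867417052008273251689}{9737010879808306456309454420459}.

Structural cue: x = -\frac{3}{7} and the lower running product (prefactor -5) is a rising factorial.
Ratio: r(k) = -\frac{3}{7} * (k-12) (k-\frac{8}{7}) / [(k-\frac{3}{8}) (k+1)] - rational; roots negated = parameters, x = -\frac{3}{7}, C = -5.
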